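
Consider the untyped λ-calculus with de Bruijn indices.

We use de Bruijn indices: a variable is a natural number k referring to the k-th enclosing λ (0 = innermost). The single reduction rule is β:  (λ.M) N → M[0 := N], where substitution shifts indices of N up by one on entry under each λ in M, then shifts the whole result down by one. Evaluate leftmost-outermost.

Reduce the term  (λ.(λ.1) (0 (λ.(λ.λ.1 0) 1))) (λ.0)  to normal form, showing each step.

Answer: normal form = λ.0  (in 2 steps)

Reduction:
  start: (λ.(λ.1) (0 (λ.(λ.λ.1 0) 1))) (λ.0)
  →1  (λ.λ.0) ((λ.0) (λ.(λ.λ.1 0) (λ.0)))
  →2  λ.0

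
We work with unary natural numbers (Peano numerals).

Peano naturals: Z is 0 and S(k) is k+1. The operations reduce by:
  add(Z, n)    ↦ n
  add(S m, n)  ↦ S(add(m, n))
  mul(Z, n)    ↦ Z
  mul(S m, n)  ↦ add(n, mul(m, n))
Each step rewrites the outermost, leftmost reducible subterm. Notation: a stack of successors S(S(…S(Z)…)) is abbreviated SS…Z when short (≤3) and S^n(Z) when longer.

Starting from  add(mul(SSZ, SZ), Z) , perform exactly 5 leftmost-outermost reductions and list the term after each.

  start: add(mul(SSZ, SZ), Z)
  [1] add(add(SZ, mul(SZ, SZ)), Z)
  [2] add(S(add(Z, mul(SZ, SZ))), Z)
  [3] S(add(add(Z, mul(SZ, SZ)), Z))
  [4] S(add(mul(SZ, SZ), Z))
  [5] S(add(add(SZ, mul(Z, SZ)), Z))

Answer: after 5 steps: S(add(add(SZ, mul(Z, SZ)), Z))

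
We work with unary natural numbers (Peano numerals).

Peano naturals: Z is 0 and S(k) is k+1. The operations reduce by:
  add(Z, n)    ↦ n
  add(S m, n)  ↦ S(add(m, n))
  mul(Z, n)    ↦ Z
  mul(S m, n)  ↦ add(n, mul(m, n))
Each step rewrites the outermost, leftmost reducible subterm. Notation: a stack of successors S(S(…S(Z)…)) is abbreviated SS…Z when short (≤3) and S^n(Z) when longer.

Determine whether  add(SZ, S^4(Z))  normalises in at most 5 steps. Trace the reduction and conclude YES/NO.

Answer: YES — reaches normal form S^5(Z) in 2 ≤ 5 steps

Reduction:
  start: add(SZ, S^4(Z))
  →1  S(add(Z, S^4(Z)))
  →2  S^5(Z)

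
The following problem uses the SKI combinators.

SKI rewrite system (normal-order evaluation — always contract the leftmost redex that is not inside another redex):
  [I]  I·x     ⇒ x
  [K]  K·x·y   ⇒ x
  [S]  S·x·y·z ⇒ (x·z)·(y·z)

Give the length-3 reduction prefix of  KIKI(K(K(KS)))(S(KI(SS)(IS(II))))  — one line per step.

Answer: after 3 steps: K(K(KS))(S(KI(SS)(IS(II))))

Working:
  start: KIKI(K(K(KS)))(S(KI(SS)(IS(II))))
  step 1: II(K(K(KS)))(S(KI(SS)(IS(II))))
  step 2: I(K(K(KS)))(S(KI(SS)(IS(II))))
  step 3: K(K(KS))(S(KI(SS)(IS(II))))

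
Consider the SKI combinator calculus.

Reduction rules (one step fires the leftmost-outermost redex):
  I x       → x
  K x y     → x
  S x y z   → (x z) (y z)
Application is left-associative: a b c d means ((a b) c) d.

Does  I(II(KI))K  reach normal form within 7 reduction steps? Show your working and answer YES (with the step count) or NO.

  start: I(II(KI))K
  [1] II(KI)K
  [2] I(KI)K
  [3] KIK
  [4] I

Answer: YES — reaches normal form I in 4 ≤ 7 steps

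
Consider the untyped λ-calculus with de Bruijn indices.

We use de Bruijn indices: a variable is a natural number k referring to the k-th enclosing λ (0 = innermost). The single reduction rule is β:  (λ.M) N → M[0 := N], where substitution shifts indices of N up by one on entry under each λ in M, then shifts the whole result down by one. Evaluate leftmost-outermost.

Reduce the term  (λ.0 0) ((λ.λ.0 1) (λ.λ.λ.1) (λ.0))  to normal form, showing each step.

  start: (λ.0 0) ((λ.λ.0 1) (λ.λ.λ.1) (λ.0))
  →1  (λ.λ.0 1) (λ.λ.λ.1) (λ.0) ((λ.λ.0 1) (λ.λ.λ.1) (λ.0))
  →2  (λ.0 (λ.λ.λ.1)) (λ.0) ((λ.λ.0 1) (λ.λ.λ.1) (λ.0))
  →3  (λ.0) (λ.λ.λ.1) ((λ.λ.0 1) (λ.λ.λ.1) (λ.0))
  →4  (λ.λ.λ.1) ((λ.λ.0 1) (λ.λ.λ.1) (λ.0))
  →5  λ.λ.1

Answer: normal form = λ.λ.1  (in 5 steps)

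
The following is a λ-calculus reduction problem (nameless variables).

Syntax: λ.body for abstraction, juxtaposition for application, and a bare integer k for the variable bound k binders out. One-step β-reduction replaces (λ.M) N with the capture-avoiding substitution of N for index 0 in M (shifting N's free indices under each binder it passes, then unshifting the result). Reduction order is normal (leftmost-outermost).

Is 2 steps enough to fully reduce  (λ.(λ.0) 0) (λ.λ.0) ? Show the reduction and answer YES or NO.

  start: (λ.(λ.0) 0) (λ.λ.0)
  [1] (λ.0) (λ.λ.0)
  [2] λ.λ.0

Answer: YES — reaches normal form λ.λ.0 in 2 ≤ 2 steps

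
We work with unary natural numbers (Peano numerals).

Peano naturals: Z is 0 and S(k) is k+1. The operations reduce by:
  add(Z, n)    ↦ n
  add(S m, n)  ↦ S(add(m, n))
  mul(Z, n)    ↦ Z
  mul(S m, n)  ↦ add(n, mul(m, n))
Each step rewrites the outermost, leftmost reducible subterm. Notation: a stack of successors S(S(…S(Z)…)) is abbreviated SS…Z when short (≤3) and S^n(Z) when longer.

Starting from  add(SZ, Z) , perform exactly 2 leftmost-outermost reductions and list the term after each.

  start: add(SZ, Z)
  →1  S(add(Z, Z))
  →2  SZ

Answer: after 2 steps: SZ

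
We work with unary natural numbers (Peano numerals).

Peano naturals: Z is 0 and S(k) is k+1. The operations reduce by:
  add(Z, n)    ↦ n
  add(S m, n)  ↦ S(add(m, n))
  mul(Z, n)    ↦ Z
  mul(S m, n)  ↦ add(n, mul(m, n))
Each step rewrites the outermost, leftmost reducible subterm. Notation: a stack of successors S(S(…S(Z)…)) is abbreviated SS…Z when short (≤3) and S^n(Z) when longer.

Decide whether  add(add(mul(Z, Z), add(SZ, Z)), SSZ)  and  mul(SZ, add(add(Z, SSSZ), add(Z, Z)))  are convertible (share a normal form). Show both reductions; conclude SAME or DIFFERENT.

Term A:
  start: add(add(mul(Z, Z), add(SZ, Z)), SSZ)
  step 1: add(add(Z, add(SZ, Z)), SSZ)
  step 2: add(add(SZ, Z), SSZ)
  step 3: add(S(add(Z, Z)), SSZ)
  step 4: S(add(add(Z, Z), SSZ))
  step 5: S(add(Z, SSZ))
  step 6: SSSZ

Term B:
  start: mul(SZ, add(add(Z, SSSZ), add(Z, Z)))
  step 1: add(add(add(Z, SSSZ), add(Z, Z)), mul(Z, add(add(Z, SSSZ), add(Z, Z))))
  step 2: add(add(SSSZ, add(Z, Z)), mul(Z, add(add(Z, SSSZ), add(Z, Z))))
  step 3: add(S(add(SSZ, add(Z, Z))), mul(Z, add(add(Z, SSSZ), add(Z, Z))))
  step 4: S(add(add(SSZ, add(Z, Z)), mul(Z, add(add(Z, SSSZ), add(Z, Z)))))
  step 5: S(add(S(add(SZ, add(Z, Z))), mul(Z, add(add(Z, SSSZ), add(Z, Z)))))
  step 6: S(S(add(add(SZ, add(Z, Z)), mul(Z, add(add(Z, SSSZ), add(Z, Z))))))
  step 7: S(S(add(S(add(Z, add(Z, Z))), mul(Z, add(add(Z, SSSZ), add(Z, Z))))))
  step 8: S(S(S(add(add(Z, add(Z, Z)), mul(Z, add(add(Z, SSSZ), add(Z, Z)))))))
  step 9: S(S(S(add(add(Z, Z), mul(Z, add(add(Z, SSSZ), add(Z, Z)))))))
  step 10: S(S(S(add(Z, mul(Z, add(add(Z, SSSZ), add(Z, Z)))))))
  step 11: S(S(S(mul(Z, add(add(Z, SSSZ), add(Z, Z))))))
  step 12: SSSZ

Answer: SAME — A ⇓ SSSZ, B ⇓ SSSZ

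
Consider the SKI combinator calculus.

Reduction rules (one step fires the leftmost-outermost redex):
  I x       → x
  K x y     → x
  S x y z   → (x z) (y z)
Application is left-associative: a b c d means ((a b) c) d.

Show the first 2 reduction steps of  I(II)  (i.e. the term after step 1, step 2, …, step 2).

  start: I(II)
  →1  II
  →2  I

Answer: after 2 steps: I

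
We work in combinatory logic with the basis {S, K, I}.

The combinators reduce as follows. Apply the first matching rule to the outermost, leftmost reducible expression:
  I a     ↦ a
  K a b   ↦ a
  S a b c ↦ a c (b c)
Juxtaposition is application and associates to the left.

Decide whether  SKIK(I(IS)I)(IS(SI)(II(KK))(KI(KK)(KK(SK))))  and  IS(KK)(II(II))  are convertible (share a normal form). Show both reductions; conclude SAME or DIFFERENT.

Term A:
  start: SKIK(I(IS)I)(IS(SI)(II(KK))(KI(KK)(KK(SK))))
  step 1: KK(IK)(I(IS)I)(IS(SI)(II(KK))(KI(KK)(KK(SK))))
  step 2: K(I(IS)I)(IS(SI)(II(KK))(KI(KK)(KK(SK))))
  step 3: I(IS)I
  step 4: ISI
  step 5: SI

Term B:
  start: IS(KK)(II(II))
  step 1: S(KK)(II(II))
  step 2: S(KK)(I(II))
  step 3: S(KK)(II)
  step 4: S(KK)I

Answer: DIFFERENT — A ⇓ SI, B ⇓ S(KK)I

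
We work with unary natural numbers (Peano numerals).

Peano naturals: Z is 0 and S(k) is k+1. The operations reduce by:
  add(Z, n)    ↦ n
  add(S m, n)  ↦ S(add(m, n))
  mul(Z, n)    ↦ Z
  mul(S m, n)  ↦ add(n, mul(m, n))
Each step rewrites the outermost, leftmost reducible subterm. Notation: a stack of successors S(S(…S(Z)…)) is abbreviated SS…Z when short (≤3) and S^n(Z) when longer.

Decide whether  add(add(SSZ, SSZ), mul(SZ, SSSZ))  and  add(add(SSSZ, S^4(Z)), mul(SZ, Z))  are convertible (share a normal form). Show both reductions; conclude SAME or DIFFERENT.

Answer: SAME — A ⇓ S^7(Z), B ⇓ S^7(Z)

Reduction:
Term A:
  start: add(add(SSZ, SSZ), mul(SZ, SSSZ))
  step 1: add(S(add(SZ, SSZ)), mul(SZ, SSSZ))
  step 2: S(add(add(SZ, SSZ), mul(SZ, SSSZ)))
  step 3: S(add(S(add(Z, SSZ)), mul(SZ, SSSZ)))
  step 4: S(S(add(add(Z, SSZ), mul(SZ, SSSZ))))
  step 5: S(S(add(SSZ, mul(SZ, SSSZ))))
  step 6: S(S(S(add(SZ, mul(SZ, SSSZ)))))
  step 7: S(S(S(S(add(Z, mul(SZ, SSSZ))))))
  step 8: S(S(S(S(mul(SZ, SSSZ)))))
  step 9: S(S(S(S(add(SSSZ, mul(Z, SSSZ))))))
  step 10: S(S(S(S(S(add(SSZ, mul(Z, SSSZ)))))))
  step 11: S(S(S(S(S(S(add(SZ, mul(Z, SSSZ))))))))
  step 12: S(S(S(S(S(S(S(add(Z, mul(Z, SSSZ)))))))))
  step 13: S(S(S(S(S(S(S(mul(Z, SSSZ))))))))
  step 14: S^7(Z)

Term B:
  start: add(add(SSSZ, S^4(Z)), mul(SZ, Z))
  step 1: add(S(add(SSZ, S^4(Z))), mul(SZ, Z))
  step 2: S(add(add(SSZ, S^4(Z)), mul(SZ, Z)))
  step 3: S(add(S(add(SZ, S^4(Z))), mul(SZ, Z)))
  step 4: S(S(add(add(SZ, S^4(Z)), mul(SZ, Z))))
  step 5: S(S(add(S(add(Z, S^4(Z))), mul(SZ, Z))))
  step 6: S(S(S(add(add(Z, S^4(Z)), mul(SZ, Z)))))
  step 7: S(S(S(add(S^4(Z), mul(SZ, Z)))))
  step 8: S(S(S(S(add(SSSZ, mul(SZ, Z))))))
  step 9: S(S(S(S(S(add(SSZ, mul(SZ, Z)))))))
  step 10: S(S(S(S(S(S(add(SZ, mul(SZ, Z))))))))
  step 11: S(S(S(S(S(S(S(add(Z, mul(SZ, Z)))))))))
  step 12: S(S(S(S(S(S(S(mul(SZ, Z))))))))
  step 13: S(S(S(S(S(S(S(add(Z, mul(Z, Z)))))))))
  step 14: S(S(S(S(S(S(S(mul(Z, Z))))))))
  step 15: S^7(Z)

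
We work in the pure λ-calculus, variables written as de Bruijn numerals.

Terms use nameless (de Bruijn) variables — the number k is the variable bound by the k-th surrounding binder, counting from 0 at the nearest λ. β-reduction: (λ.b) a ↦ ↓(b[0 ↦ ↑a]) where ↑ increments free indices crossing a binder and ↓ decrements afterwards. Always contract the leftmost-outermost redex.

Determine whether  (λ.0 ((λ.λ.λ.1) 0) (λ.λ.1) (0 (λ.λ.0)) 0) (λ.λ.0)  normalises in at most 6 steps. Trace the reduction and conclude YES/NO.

Answer: YES — reaches normal form λ.0 in 6 ≤ 6 steps

Derivation:
  start: (λ.0 ((λ.λ.λ.1) 0) (λ.λ.1) (0 (λ.λ.0)) 0) (λ.λ.0)
  step 1: (λ.λ.0) ((λ.λ.λ.1) (λ.λ.0)) (λ.λ.1) ((λ.λ.0) (λ.λ.0)) (λ.λ.0)
  step 2: (λ.0) (λ.λ.1) ((λ.λ.0) (λ.λ.0)) (λ.λ.0)
  step 3: (λ.λ.1) ((λ.λ.0) (λ.λ.0)) (λ.λ.0)
  step 4: (λ.(λ.λ.0) (λ.λ.0)) (λ.λ.0)
  step 5: (λ.λ.0) (λ.λ.0)
  step 6: λ.0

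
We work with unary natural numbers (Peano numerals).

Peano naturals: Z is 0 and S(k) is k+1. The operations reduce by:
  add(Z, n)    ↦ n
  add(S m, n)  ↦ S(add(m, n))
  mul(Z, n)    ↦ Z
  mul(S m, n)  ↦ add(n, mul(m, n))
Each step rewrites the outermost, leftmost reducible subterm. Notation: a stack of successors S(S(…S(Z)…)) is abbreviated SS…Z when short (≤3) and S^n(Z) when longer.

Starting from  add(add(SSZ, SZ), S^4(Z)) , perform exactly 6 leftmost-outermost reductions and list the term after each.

  start: add(add(SSZ, SZ), S^4(Z))
  →1  add(S(add(SZ, SZ)), S^4(Z))
  →2  S(add(add(SZ, SZ), S^4(Z)))
  →3  S(add(S(add(Z, SZ)), S^4(Z)))
  →4  S(S(add(add(Z, SZ), S^4(Z))))
  →5  S(S(add(SZ, S^4(Z))))
  →6  S(S(S(add(Z, S^4(Z)))))

Answer: after 6 steps: S(S(S(add(Z, S^4(Z)))))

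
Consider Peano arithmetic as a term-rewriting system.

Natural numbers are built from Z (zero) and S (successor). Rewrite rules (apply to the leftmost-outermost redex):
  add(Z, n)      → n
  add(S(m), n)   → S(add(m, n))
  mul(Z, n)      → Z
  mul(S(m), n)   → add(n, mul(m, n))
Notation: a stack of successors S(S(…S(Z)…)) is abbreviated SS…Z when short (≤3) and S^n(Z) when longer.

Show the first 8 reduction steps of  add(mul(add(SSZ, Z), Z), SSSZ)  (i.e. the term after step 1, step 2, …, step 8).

  start: add(mul(add(SSZ, Z), Z), SSSZ)
  [1] add(mul(S(add(SZ, Z)), Z), SSSZ)
  [2] add(add(Z, mul(add(SZ, Z), Z)), SSSZ)
  [3] add(mul(add(SZ, Z), Z), SSSZ)
  [4] add(mul(S(add(Z, Z)), Z), SSSZ)
  [5] add(add(Z, mul(add(Z, Z), Z)), SSSZ)
  [6] add(mul(add(Z, Z), Z), SSSZ)
  [7] add(mul(Z, Z), SSSZ)
  [8] add(Z, SSSZ)

Answer: after 8 steps: add(Z, SSSZ)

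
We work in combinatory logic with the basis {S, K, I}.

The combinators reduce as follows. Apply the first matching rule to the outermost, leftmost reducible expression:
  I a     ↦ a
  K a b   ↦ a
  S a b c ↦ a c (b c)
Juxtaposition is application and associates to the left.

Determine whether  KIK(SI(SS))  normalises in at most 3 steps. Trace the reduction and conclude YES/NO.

Answer: YES — reaches normal form SI(SS) in 2 ≤ 3 steps

Derivation:
  start: KIK(SI(SS))
  [1] I(SI(SS))
  [2] SI(SS)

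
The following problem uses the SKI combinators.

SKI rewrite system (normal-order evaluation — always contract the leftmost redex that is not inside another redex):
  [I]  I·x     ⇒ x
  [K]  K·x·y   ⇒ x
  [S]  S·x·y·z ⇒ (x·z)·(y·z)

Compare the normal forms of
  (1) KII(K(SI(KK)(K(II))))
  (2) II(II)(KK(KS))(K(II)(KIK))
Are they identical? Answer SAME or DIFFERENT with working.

Term A:
  start: KII(K(SI(KK)(K(II))))
  step 1: I(K(SI(KK)(K(II))))
  step 2: K(SI(KK)(K(II)))
  step 3: K(I(K(II))(KK(K(II))))
  step 4: K(K(II)(KK(K(II))))
  step 5: K(II)
  step 6: KI

Term B:
  start: II(II)(KK(KS))(K(II)(KIK))
  step 1: I(II)(KK(KS))(K(II)(KIK))
  step 2: II(KK(KS))(K(II)(KIK))
  step 3: I(KK(KS))(K(II)(KIK))
  step 4: KK(KS)(K(II)(KIK))
  step 5: K(K(II)(KIK))
  step 6: K(II)
  step 7: KI

Answer: SAME — A ⇓ KI, B ⇓ KI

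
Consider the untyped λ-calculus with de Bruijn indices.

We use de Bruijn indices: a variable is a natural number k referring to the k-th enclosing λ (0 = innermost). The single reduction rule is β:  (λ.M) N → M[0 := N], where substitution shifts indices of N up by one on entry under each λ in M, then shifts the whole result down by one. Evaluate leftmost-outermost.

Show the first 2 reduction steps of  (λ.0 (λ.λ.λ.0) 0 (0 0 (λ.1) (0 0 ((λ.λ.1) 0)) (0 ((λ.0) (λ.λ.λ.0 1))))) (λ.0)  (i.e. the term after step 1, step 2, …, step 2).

Answer: after 2 steps: (λ.λ.λ.0) (λ.0) ((λ.0) (λ.0) (λ.λ.0) ((λ.0) (λ.0) ((λ.λ.1) (λ.0))) ((λ.0) ((λ.0) (λ.λ.λ.0 1))))

Reduction:
  start: (λ.0 (λ.λ.λ.0) 0 (0 0 (λ.1) (0 0 ((λ.λ.1) 0)) (0 ((λ.0) (λ.λ.λ.0 1))))) (λ.0)
  →1  (λ.0) (λ.λ.λ.0) (λ.0) ((λ.0) (λ.0) (λ.λ.0) ((λ.0) (λ.0) ((λ.λ.1) (λ.0))) ((λ.0) ((λ.0) (λ.λ.λ.0 1))))
  →2  (λ.λ.λ.0) (λ.0) ((λ.0) (λ.0) (λ.λ.0) ((λ.0) (λ.0) ((λ.λ.1) (λ.0))) ((λ.0) ((λ.0) (λ.λ.λ.0 1))))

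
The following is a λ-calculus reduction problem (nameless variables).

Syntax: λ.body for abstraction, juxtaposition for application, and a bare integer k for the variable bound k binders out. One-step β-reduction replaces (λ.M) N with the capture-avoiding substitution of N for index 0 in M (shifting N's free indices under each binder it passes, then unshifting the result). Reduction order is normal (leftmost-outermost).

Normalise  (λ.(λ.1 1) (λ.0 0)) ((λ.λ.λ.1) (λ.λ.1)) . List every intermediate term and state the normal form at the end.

  start: (λ.(λ.1 1) (λ.0 0)) ((λ.λ.λ.1) (λ.λ.1))
  step 1: (λ.(λ.λ.λ.1) (λ.λ.1) ((λ.λ.λ.1) (λ.λ.1))) (λ.0 0)
  step 2: (λ.λ.λ.1) (λ.λ.1) ((λ.λ.λ.1) (λ.λ.1))
  step 3: (λ.λ.1) ((λ.λ.λ.1) (λ.λ.1))
  step 4: λ.(λ.λ.λ.1) (λ.λ.1)
  step 5: λ.λ.λ.1

Answer: normal form = λ.λ.λ.1  (in 5 steps)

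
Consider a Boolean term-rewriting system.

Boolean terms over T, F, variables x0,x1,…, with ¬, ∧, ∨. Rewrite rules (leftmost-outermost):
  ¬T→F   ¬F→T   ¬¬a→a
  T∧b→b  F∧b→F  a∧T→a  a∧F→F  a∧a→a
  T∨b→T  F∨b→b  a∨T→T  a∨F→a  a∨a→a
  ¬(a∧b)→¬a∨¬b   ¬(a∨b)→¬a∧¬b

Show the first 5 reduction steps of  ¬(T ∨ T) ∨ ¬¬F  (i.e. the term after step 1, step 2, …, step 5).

Answer: after 5 steps: F

Reduction:
  start: ¬(T ∨ T) ∨ ¬¬F
  →1  (¬T ∧ ¬T) ∨ ¬¬F
  →2  ¬T ∨ ¬¬F
  →3  F ∨ ¬¬F
  →4  ¬¬F
  →5  F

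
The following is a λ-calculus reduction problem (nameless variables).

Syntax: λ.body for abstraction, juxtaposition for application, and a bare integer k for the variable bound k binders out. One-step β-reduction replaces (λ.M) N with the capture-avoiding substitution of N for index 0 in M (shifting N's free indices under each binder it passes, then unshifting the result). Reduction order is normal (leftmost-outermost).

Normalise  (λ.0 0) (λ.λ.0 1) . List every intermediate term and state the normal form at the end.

  start: (λ.0 0) (λ.λ.0 1)
  [1] (λ.λ.0 1) (λ.λ.0 1)
  [2] λ.0 (λ.λ.0 1)

Answer: normal form = λ.0 (λ.λ.0 1)  (in 2 steps)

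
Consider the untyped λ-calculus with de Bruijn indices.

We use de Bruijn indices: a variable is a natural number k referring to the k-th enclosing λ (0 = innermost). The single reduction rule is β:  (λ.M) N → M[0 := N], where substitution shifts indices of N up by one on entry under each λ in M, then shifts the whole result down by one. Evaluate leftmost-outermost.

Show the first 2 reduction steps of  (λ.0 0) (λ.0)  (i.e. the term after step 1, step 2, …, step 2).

  start: (λ.0 0) (λ.0)
  →1  (λ.0) (λ.0)
  →2  λ.0

Answer: after 2 steps: λ.0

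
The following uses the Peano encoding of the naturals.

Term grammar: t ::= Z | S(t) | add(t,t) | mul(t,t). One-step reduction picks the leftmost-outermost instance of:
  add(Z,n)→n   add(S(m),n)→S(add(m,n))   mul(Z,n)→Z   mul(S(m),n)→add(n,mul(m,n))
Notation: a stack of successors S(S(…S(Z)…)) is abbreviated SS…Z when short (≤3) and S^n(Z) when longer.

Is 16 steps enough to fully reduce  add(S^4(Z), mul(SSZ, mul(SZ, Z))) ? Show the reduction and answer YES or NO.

  start: add(S^4(Z), mul(SSZ, mul(SZ, Z)))
  →1  S(add(SSSZ, mul(SSZ, mul(SZ, Z))))
  →2  S(S(add(SSZ, mul(SSZ, mul(SZ, Z)))))
  →3  S(S(S(add(SZ, mul(SSZ, mul(SZ, Z))))))
  →4  S(S(S(S(add(Z, mul(SSZ, mul(SZ, Z)))))))
  →5  S(S(S(S(mul(SSZ, mul(SZ, Z))))))
  →6  S(S(S(S(add(mul(SZ, Z), mul(SZ, mul(SZ, Z)))))))
  →7  S(S(S(S(add(add(Z, mul(Z, Z)), mul(SZ, mul(SZ, Z)))))))
  →8  S(S(S(S(add(mul(Z, Z), mul(SZ, mul(SZ, Z)))))))
  →9  S(S(S(S(add(Z, mul(SZ, mul(SZ, Z)))))))
  →10  S(S(S(S(mul(SZ, mul(SZ, Z))))))
  →11  S(S(S(S(add(mul(SZ, Z), mul(Z, mul(SZ, Z)))))))
  →12  S(S(S(S(add(add(Z, mul(Z, Z)), mul(Z, mul(SZ, Z)))))))
  →13  S(S(S(S(add(mul(Z, Z), mul(Z, mul(SZ, Z)))))))
  →14  S(S(S(S(add(Z, mul(Z, mul(SZ, Z)))))))
  →15  S(S(S(S(mul(Z, mul(SZ, Z))))))
  →16  S^4(Z)

Answer: YES — reaches normal form S^4(Z) in 16 ≤ 16 steps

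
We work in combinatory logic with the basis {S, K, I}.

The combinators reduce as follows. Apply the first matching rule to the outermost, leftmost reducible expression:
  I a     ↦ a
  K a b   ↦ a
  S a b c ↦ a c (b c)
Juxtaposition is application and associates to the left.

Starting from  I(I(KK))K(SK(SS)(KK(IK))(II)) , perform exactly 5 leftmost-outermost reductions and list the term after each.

  start: I(I(KK))K(SK(SS)(KK(IK))(II))
  →1  I(KK)K(SK(SS)(KK(IK))(II))
  →2  KKK(SK(SS)(KK(IK))(II))
  →3  K(SK(SS)(KK(IK))(II))
  →4  K(K(KK(IK))(SS(KK(IK)))(II))
  →5  K(KK(IK)(II))

Answer: after 5 steps: K(KK(IK)(II))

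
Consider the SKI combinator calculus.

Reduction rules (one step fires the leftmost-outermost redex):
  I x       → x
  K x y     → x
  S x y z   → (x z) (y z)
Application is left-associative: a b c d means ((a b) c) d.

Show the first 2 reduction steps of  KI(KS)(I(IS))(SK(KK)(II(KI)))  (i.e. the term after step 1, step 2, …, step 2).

  start: KI(KS)(I(IS))(SK(KK)(II(KI)))
  [1] I(I(IS))(SK(KK)(II(KI)))
  [2] I(IS)(SK(KK)(II(KI)))

Answer: after 2 steps: I(IS)(SK(KK)(II(KI)))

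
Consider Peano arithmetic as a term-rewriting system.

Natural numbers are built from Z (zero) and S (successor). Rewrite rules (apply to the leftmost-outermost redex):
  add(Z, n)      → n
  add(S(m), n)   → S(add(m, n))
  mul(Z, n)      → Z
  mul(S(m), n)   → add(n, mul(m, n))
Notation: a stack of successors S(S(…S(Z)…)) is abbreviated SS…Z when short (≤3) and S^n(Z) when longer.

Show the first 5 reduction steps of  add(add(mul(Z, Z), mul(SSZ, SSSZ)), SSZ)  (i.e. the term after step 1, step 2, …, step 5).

Answer: after 5 steps: S(add(add(SSZ, mul(SZ, SSSZ)), SSZ))

Reduction:
  start: add(add(mul(Z, Z), mul(SSZ, SSSZ)), SSZ)
  →1  add(add(Z, mul(SSZ, SSSZ)), SSZ)
  →2  add(mul(SSZ, SSSZ), SSZ)
  →3  add(add(SSSZ, mul(SZ, SSSZ)), SSZ)
  →4  add(S(add(SSZ, mul(SZ, SSSZ))), SSZ)
  →5  S(add(add(SSZ, mul(SZ, SSSZ)), SSZ))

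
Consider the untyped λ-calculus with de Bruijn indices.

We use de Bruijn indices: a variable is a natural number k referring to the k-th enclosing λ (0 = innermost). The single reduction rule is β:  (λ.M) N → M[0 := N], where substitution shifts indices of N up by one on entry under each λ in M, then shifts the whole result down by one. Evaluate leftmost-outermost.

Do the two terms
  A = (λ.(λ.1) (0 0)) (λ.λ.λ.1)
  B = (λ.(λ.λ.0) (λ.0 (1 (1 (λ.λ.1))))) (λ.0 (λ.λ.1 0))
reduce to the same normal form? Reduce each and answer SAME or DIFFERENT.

Term A:
  start: (λ.(λ.1) (0 0)) (λ.λ.λ.1)
  [1] (λ.λ.λ.λ.1) ((λ.λ.λ.1) (λ.λ.λ.1))
  [2] λ.λ.λ.1

Term B:
  start: (λ.(λ.λ.0) (λ.0 (1 (1 (λ.λ.1))))) (λ.0 (λ.λ.1 0))
  [1] (λ.λ.0) (λ.0 ((λ.0 (λ.λ.1 0)) ((λ.0 (λ.λ.1 0)) (λ.λ.1))))
  [2] λ.0

Answer: DIFFERENT — A ⇓ λ.λ.λ.1, B ⇓ λ.0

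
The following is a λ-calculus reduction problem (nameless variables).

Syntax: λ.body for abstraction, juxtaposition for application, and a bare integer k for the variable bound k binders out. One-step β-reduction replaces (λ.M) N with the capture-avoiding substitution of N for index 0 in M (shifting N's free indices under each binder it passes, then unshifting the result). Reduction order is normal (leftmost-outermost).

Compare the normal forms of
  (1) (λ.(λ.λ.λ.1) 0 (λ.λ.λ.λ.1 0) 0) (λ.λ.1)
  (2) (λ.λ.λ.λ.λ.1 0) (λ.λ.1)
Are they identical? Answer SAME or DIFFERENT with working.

Answer: SAME — A ⇓ λ.λ.λ.λ.1 0, B ⇓ λ.λ.λ.λ.1 0

Working:
Term A:
  start: (λ.(λ.λ.λ.1) 0 (λ.λ.λ.λ.1 0) 0) (λ.λ.1)
  →1  (λ.λ.λ.1) (λ.λ.1) (λ.λ.λ.λ.1 0) (λ.λ.1)
  →2  (λ.λ.1) (λ.λ.λ.λ.1 0) (λ.λ.1)
  →3  (λ.λ.λ.λ.λ.1 0) (λ.λ.1)
  →4  λ.λ.λ.λ.1 0

Term B:
  start: (λ.λ.λ.λ.λ.1 0) (λ.λ.1)
  →1  λ.λ.λ.λ.1 0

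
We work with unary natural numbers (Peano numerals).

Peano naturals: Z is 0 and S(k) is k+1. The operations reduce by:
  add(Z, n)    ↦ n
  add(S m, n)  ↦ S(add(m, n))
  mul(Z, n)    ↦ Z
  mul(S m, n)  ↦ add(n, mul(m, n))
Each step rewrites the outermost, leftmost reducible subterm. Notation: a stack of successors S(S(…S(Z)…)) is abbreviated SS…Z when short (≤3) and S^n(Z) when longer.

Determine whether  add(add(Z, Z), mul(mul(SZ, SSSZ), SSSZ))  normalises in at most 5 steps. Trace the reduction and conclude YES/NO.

  start: add(add(Z, Z), mul(mul(SZ, SSSZ), SSSZ))
  step 1: add(Z, mul(mul(SZ, SSSZ), SSSZ))
  step 2: mul(mul(SZ, SSSZ), SSSZ)
  step 3: mul(add(SSSZ, mul(Z, SSSZ)), SSSZ)
  step 4: mul(S(add(SSZ, mul(Z, SSSZ))), SSSZ)
  step 5: add(SSSZ, mul(add(SSZ, mul(Z, SSSZ)), SSSZ))

Answer: NO — after 5 steps the term is add(SSSZ, mul(add(SSZ, mul(Z, SSSZ)), SSSZ)), not yet normal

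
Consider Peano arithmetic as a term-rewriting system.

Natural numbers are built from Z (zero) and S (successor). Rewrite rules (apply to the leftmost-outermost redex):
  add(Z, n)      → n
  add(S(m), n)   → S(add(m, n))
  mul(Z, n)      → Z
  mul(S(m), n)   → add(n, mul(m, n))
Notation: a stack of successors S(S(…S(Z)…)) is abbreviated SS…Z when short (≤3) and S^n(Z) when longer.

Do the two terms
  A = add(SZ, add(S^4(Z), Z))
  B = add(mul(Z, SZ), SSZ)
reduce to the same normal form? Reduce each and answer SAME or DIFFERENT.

Answer: DIFFERENT — A ⇓ S^5(Z), B ⇓ SSZ

Derivation:
Term A:
  start: add(SZ, add(S^4(Z), Z))
  step 1: S(add(Z, add(S^4(Z), Z)))
  step 2: S(add(S^4(Z), Z))
  step 3: S(S(add(SSSZ, Z)))
  step 4: S(S(S(add(SSZ, Z))))
  step 5: S(S(S(S(add(SZ, Z)))))
  step 6: S(S(S(S(S(add(Z, Z))))))
  step 7: S^5(Z)

Term B:
  start: add(mul(Z, SZ), SSZ)
  step 1: add(Z, SSZ)
  step 2: SSZ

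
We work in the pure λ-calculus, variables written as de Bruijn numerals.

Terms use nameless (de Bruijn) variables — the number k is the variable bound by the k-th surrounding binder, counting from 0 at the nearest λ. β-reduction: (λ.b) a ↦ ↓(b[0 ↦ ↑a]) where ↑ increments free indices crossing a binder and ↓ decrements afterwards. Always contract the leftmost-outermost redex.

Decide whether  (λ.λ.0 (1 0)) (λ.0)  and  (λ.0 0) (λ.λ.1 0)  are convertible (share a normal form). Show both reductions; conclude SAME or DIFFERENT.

Answer: DIFFERENT — A ⇓ λ.0 0, B ⇓ λ.λ.1 0

Derivation:
Term A:
  start: (λ.λ.0 (1 0)) (λ.0)
  step 1: λ.0 ((λ.0) 0)
  step 2: λ.0 0

Term B:
  start: (λ.0 0) (λ.λ.1 0)
  step 1: (λ.λ.1 0) (λ.λ.1 0)
  step 2: λ.(λ.λ.1 0) 0
  step 3: λ.λ.1 0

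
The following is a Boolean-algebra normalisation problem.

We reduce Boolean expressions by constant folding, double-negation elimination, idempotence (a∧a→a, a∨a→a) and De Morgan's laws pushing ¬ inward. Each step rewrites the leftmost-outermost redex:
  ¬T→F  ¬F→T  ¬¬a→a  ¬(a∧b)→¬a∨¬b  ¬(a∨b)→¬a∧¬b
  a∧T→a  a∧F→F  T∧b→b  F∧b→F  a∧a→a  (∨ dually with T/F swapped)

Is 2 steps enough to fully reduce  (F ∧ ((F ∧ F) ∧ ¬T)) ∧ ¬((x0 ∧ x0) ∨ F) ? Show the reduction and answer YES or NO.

Answer: YES — reaches normal form F in 2 ≤ 2 steps

Derivation:
  start: (F ∧ ((F ∧ F) ∧ ¬T)) ∧ ¬((x0 ∧ x0) ∨ F)
  [1] F ∧ ¬((x0 ∧ x0) ∨ F)
  [2] F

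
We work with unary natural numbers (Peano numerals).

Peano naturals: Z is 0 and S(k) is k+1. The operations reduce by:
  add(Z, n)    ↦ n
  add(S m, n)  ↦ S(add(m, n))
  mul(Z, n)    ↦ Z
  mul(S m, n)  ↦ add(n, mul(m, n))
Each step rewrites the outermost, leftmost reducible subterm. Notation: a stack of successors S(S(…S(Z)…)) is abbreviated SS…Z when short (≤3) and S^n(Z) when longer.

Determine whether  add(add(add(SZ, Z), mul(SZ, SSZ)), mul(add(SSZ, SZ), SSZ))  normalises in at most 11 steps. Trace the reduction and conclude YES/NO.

Answer: NO — after 11 steps the term is S(S(S(add(mul(Z, SSZ), mul(add(SSZ, SZ), SSZ))))), not yet normal

Working:
  start: add(add(add(SZ, Z), mul(SZ, SSZ)), mul(add(SSZ, SZ), SSZ))
  step 1: add(add(S(add(Z, Z)), mul(SZ, SSZ)), mul(add(SSZ, SZ), SSZ))
  step 2: add(S(add(add(Z, Z), mul(SZ, SSZ))), mul(add(SSZ, SZ), SSZ))
  step 3: S(add(add(add(Z, Z), mul(SZ, SSZ)), mul(add(SSZ, SZ), SSZ)))
  step 4: S(add(add(Z, mul(SZ, SSZ)), mul(add(SSZ, SZ), SSZ)))
  step 5: S(add(mul(SZ, SSZ), mul(add(SSZ, SZ), SSZ)))
  step 6: S(add(add(SSZ, mul(Z, SSZ)), mul(add(SSZ, SZ), SSZ)))
  step 7: S(add(S(add(SZ, mul(Z, SSZ))), mul(add(SSZ, SZ), SSZ)))
  step 8: S(S(add(add(SZ, mul(Z, SSZ)), mul(add(SSZ, SZ), SSZ))))
  step 9: S(S(add(S(add(Z, mul(Z, SSZ))), mul(add(SSZ, SZ), SSZ))))
  step 10: S(S(S(add(add(Z, mul(Z, SSZ)), mul(add(SSZ, SZ), SSZ)))))
  step 11: S(S(S(add(mul(Z, SSZ), mul(add(SSZ, SZ), SSZ)))))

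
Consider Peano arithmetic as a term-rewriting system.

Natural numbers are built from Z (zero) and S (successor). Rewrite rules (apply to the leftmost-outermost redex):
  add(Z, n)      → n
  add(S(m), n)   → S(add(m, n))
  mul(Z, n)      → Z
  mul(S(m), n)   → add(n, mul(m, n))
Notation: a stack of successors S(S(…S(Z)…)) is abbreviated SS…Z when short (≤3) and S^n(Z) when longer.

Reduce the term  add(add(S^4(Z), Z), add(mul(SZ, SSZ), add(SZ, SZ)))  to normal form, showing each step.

Answer: normal form = S^8(Z)  (in 20 steps)

Derivation:
  start: add(add(S^4(Z), Z), add(mul(SZ, SSZ), add(SZ, SZ)))
  step 1: add(S(add(SSSZ, Z)), add(mul(SZ, SSZ), add(SZ, SZ)))
  step 2: S(add(add(SSSZ, Z), add(mul(SZ, SSZ), add(SZ, SZ))))
  step 3: S(add(S(add(SSZ, Z)), add(mul(SZ, SSZ), add(SZ, SZ))))
  step 4: S(S(add(add(SSZ, Z), add(mul(SZ, SSZ), add(SZ, SZ)))))
  step 5: S(S(add(S(add(SZ, Z)), add(mul(SZ, SSZ), add(SZ, SZ)))))
  step 6: S(S(S(add(add(SZ, Z), add(mul(SZ, SSZ), add(SZ, SZ))))))
  step 7: S(S(S(add(S(add(Z, Z)), add(mul(SZ, SSZ), add(SZ, SZ))))))
  step 8: S(S(S(S(add(add(Z, Z), add(mul(SZ, SSZ), add(SZ, SZ)))))))
  step 9: S(S(S(S(add(Z, add(mul(SZ, SSZ), add(SZ, SZ)))))))
  step 10: S(S(S(S(add(mul(SZ, SSZ), add(SZ, SZ))))))
  step 11: S(S(S(S(add(add(SSZ, mul(Z, SSZ)), add(SZ, SZ))))))
  step 12: S(S(S(S(add(S(add(SZ, mul(Z, SSZ))), add(SZ, SZ))))))
  step 13: S(S(S(S(S(add(add(SZ, mul(Z, SSZ)), add(SZ, SZ)))))))
  step 14: S(S(S(S(S(add(S(add(Z, mul(Z, SSZ))), add(SZ, SZ)))))))
  step 15: S(S(S(S(S(S(add(add(Z, mul(Z, SSZ)), add(SZ, SZ))))))))
  step 16: S(S(S(S(S(S(add(mul(Z, SSZ), add(SZ, SZ))))))))
  step 17: S(S(S(S(S(S(add(Z, add(SZ, SZ))))))))
  step 18: S(S(S(S(S(S(add(SZ, SZ)))))))
  step 19: S(S(S(S(S(S(S(add(Z, SZ))))))))
  step 20: S^8(Z)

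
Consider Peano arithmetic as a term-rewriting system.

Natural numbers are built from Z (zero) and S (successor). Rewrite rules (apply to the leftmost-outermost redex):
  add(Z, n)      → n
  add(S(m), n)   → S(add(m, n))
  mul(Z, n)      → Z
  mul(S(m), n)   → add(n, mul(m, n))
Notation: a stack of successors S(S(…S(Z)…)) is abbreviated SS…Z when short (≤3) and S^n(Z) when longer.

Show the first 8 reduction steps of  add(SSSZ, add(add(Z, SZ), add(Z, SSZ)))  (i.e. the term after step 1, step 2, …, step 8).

  start: add(SSSZ, add(add(Z, SZ), add(Z, SSZ)))
  →1  S(add(SSZ, add(add(Z, SZ), add(Z, SSZ))))
  →2  S(S(add(SZ, add(add(Z, SZ), add(Z, SSZ)))))
  →3  S(S(S(add(Z, add(add(Z, SZ), add(Z, SSZ))))))
  →4  S(S(S(add(add(Z, SZ), add(Z, SSZ)))))
  →5  S(S(S(add(SZ, add(Z, SSZ)))))
  →6  S(S(S(S(add(Z, add(Z, SSZ))))))
  →7  S(S(S(S(add(Z, SSZ)))))
  →8  S^6(Z)

Answer: after 8 steps: S^6(Z)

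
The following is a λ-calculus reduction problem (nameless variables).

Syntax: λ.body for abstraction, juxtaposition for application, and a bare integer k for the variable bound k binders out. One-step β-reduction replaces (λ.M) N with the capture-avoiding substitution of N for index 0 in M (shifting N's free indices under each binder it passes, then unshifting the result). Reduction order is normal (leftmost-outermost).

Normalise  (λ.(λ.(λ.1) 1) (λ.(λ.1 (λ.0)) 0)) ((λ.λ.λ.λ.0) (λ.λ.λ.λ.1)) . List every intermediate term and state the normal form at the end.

  start: (λ.(λ.(λ.1) 1) (λ.(λ.1 (λ.0)) 0)) ((λ.λ.λ.λ.0) (λ.λ.λ.λ.1))
  step 1: (λ.(λ.1) ((λ.λ.λ.λ.0) (λ.λ.λ.λ.1))) (λ.(λ.1 (λ.0)) 0)
  step 2: (λ.λ.(λ.1 (λ.0)) 0) ((λ.λ.λ.λ.0) (λ.λ.λ.λ.1))
  step 3: λ.(λ.1 (λ.0)) 0
  step 4: λ.0 (λ.0)

Answer: normal form = λ.0 (λ.0)  (in 4 steps)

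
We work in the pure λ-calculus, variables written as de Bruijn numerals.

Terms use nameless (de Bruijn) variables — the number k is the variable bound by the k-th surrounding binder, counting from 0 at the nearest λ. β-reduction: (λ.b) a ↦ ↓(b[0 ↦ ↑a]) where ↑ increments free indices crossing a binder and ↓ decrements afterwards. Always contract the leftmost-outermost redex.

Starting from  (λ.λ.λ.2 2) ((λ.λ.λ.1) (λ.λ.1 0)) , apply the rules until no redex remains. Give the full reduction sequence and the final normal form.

  start: (λ.λ.λ.2 2) ((λ.λ.λ.1) (λ.λ.1 0))
  →1  λ.λ.(λ.λ.λ.1) (λ.λ.1 0) ((λ.λ.λ.1) (λ.λ.1 0))
  →2  λ.λ.(λ.λ.1) ((λ.λ.λ.1) (λ.λ.1 0))
  →3  λ.λ.λ.(λ.λ.λ.1) (λ.λ.1 0)
  →4  λ.λ.λ.λ.λ.1

Answer: normal form = λ.λ.λ.λ.λ.1  (in 4 steps)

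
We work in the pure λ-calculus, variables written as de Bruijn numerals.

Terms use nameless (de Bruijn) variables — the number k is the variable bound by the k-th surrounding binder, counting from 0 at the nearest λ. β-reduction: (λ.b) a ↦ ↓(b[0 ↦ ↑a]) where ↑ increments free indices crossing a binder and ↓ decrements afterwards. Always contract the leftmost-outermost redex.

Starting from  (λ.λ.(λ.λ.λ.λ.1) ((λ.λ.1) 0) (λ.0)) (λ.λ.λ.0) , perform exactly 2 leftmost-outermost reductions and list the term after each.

  start: (λ.λ.(λ.λ.λ.λ.1) ((λ.λ.1) 0) (λ.0)) (λ.λ.λ.0)
  step 1: λ.(λ.λ.λ.λ.1) ((λ.λ.1) 0) (λ.0)
  step 2: λ.(λ.λ.λ.1) (λ.0)

Answer: after 2 steps: λ.(λ.λ.λ.1) (λ.0)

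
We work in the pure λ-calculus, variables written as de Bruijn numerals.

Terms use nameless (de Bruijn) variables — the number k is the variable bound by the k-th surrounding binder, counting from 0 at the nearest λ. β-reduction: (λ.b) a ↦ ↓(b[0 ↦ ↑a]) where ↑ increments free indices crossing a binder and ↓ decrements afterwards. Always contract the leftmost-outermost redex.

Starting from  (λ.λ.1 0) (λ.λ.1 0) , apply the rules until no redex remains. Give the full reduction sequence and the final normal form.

  start: (λ.λ.1 0) (λ.λ.1 0)
  →1  λ.(λ.λ.1 0) 0
  →2  λ.λ.1 0

Answer: normal form = λ.λ.1 0  (in 2 steps)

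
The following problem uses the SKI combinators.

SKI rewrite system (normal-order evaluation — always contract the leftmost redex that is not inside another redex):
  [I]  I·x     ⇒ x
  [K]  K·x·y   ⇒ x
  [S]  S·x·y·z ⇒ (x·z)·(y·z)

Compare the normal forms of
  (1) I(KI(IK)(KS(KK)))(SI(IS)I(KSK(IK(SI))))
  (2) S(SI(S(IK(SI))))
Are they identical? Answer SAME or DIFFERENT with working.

Answer: SAME — A ⇓ S(SI(S(K(SI)))), B ⇓ S(SI(S(K(SI))))

Reduction:
Term A:
  start: I(KI(IK)(KS(KK)))(SI(IS)I(KSK(IK(SI))))
  step 1: KI(IK)(KS(KK))(SI(IS)I(KSK(IK(SI))))
  step 2: I(KS(KK))(SI(IS)I(KSK(IK(SI))))
  step 3: KS(KK)(SI(IS)I(KSK(IK(SI))))
  step 4: S(SI(IS)I(KSK(IK(SI))))
  step 5: S(II(ISI)(KSK(IK(SI))))
  step 6: S(I(ISI)(KSK(IK(SI))))
  step 7: S(ISI(KSK(IK(SI))))
  step 8: S(SI(KSK(IK(SI))))
  step 9: S(SI(S(IK(SI))))
  step 10: S(SI(S(K(SI))))

Term B:
  start: S(SI(S(IK(SI))))
  step 1: S(SI(S(K(SI))))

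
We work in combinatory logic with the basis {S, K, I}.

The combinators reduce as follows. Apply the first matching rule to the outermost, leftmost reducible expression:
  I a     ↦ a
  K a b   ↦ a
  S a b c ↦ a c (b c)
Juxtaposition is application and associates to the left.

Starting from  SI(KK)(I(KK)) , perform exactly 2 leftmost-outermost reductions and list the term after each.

  start: SI(KK)(I(KK))
  [1] I(I(KK))(KK(I(KK)))
  [2] I(KK)(KK(I(KK)))

Answer: after 2 steps: I(KK)(KK(I(KK)))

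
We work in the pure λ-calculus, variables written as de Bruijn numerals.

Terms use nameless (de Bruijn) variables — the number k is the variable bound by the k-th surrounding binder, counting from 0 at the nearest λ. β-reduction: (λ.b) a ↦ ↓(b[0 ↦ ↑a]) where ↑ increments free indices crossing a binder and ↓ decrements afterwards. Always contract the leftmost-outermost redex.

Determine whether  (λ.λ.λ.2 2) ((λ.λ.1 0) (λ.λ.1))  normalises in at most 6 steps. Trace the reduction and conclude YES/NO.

  start: (λ.λ.λ.2 2) ((λ.λ.1 0) (λ.λ.1))
  →1  λ.λ.(λ.λ.1 0) (λ.λ.1) ((λ.λ.1 0) (λ.λ.1))
  →2  λ.λ.(λ.(λ.λ.1) 0) ((λ.λ.1 0) (λ.λ.1))
  →3  λ.λ.(λ.λ.1) ((λ.λ.1 0) (λ.λ.1))
  →4  λ.λ.λ.(λ.λ.1 0) (λ.λ.1)
  →5  λ.λ.λ.λ.(λ.λ.1) 0
  →6  λ.λ.λ.λ.λ.1

Answer: YES — reaches normal form λ.λ.λ.λ.λ.1 in 6 ≤ 6 steps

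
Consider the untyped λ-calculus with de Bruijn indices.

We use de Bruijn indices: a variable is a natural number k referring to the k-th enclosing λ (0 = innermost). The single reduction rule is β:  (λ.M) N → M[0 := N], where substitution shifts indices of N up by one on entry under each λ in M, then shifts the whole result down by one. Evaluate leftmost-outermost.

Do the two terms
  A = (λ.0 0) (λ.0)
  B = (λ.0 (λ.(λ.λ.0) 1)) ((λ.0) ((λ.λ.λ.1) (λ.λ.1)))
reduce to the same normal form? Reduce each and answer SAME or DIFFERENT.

Answer: DIFFERENT — A ⇓ λ.0, B ⇓ λ.λ.λ.0

Working:
Term A:
  start: (λ.0 0) (λ.0)
  [1] (λ.0) (λ.0)
  [2] λ.0

Term B:
  start: (λ.0 (λ.(λ.λ.0) 1)) ((λ.0) ((λ.λ.λ.1) (λ.λ.1)))
  [1] (λ.0) ((λ.λ.λ.1) (λ.λ.1)) (λ.(λ.λ.0) ((λ.0) ((λ.λ.λ.1) (λ.λ.1))))
  [2] (λ.λ.λ.1) (λ.λ.1) (λ.(λ.λ.0) ((λ.0) ((λ.λ.λ.1) (λ.λ.1))))
  [3] (λ.λ.1) (λ.(λ.λ.0) ((λ.0) ((λ.λ.λ.1) (λ.λ.1))))
  [4] λ.λ.(λ.λ.0) ((λ.0) ((λ.λ.λ.1) (λ.λ.1)))
  [5] λ.λ.λ.0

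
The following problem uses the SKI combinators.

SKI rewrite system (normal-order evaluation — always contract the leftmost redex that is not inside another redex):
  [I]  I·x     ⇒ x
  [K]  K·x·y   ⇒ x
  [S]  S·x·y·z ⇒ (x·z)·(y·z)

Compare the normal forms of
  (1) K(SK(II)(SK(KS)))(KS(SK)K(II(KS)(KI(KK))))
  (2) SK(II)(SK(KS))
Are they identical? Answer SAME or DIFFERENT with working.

Answer: SAME — A ⇓ SK(KS), B ⇓ SK(KS)

Reduction:
Term A:
  start: K(SK(II)(SK(KS)))(KS(SK)K(II(KS)(KI(KK))))
  step 1: SK(II)(SK(KS))
  step 2: K(SK(KS))(II(SK(KS)))
  step 3: SK(KS)

Term B:
  start: SK(II)(SK(KS))
  step 1: K(SK(KS))(II(SK(KS)))
  step 2: SK(KS)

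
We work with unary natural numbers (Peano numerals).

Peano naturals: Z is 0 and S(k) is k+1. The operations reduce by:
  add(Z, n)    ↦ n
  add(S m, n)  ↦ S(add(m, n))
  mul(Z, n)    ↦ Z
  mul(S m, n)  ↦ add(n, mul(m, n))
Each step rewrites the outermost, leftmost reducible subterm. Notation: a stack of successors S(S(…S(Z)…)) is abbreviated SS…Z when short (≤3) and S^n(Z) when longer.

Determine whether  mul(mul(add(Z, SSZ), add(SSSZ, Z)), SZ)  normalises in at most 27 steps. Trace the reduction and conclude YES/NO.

  start: mul(mul(add(Z, SSZ), add(SSSZ, Z)), SZ)
  [1] mul(mul(SSZ, add(SSSZ, Z)), SZ)
  [2] mul(add(add(SSSZ, Z), mul(SZ, add(SSSZ, Z))), SZ)
  [3] mul(add(S(add(SSZ, Z)), mul(SZ, add(SSSZ, Z))), SZ)
  [4] mul(S(add(add(SSZ, Z), mul(SZ, add(SSSZ, Z)))), SZ)
  [5] add(SZ, mul(add(add(SSZ, Z), mul(SZ, add(SSSZ, Z))), SZ))
  [6] S(add(Z, mul(add(add(SSZ, Z), mul(SZ, add(SSSZ, Z))), SZ)))
  [7] S(mul(add(add(SSZ, Z), mul(SZ, add(SSSZ, Z))), SZ))
  [8] S(mul(add(S(add(SZ, Z)), mul(SZ, add(SSSZ, Z))), SZ))
  [9] S(mul(S(add(add(SZ, Z), mul(SZ, add(SSSZ, Z)))), SZ))
  [10] S(add(SZ, mul(add(add(SZ, Z), mul(SZ, add(SSSZ, Z))), SZ)))
  [11] S(S(add(Z, mul(add(add(SZ, Z), mul(SZ, add(SSSZ, Z))), SZ))))
  [12] S(S(mul(add(add(SZ, Z), mul(SZ, add(SSSZ, Z))), SZ)))
  [13] S(S(mul(add(S(add(Z, Z)), mul(SZ, add(SSSZ, Z))), SZ)))
  [14] S(S(mul(S(add(add(Z, Z), mul(SZ, add(SSSZ, Z)))), SZ)))
  [15] S(S(add(SZ, mul(add(add(Z, Z), mul(SZ, add(SSSZ, Z))), SZ))))
  [16] S(S(S(add(Z, mul(add(add(Z, Z), mul(SZ, add(SSSZ, Z))), SZ)))))
  [17] S(S(S(mul(add(add(Z, Z), mul(SZ, add(SSSZ, Z))), SZ))))
  [18] S(S(S(mul(add(Z, mul(SZ, add(SSSZ, Z))), SZ))))
  [19] S(S(S(mul(mul(SZ, add(SSSZ, Z)), SZ))))
  [20] S(S(S(mul(add(add(SSSZ, Z), mul(Z, add(SSSZ, Z))), SZ))))
  [21] S(S(S(mul(add(S(add(SSZ, Z)), mul(Z, add(SSSZ, Z))), SZ))))
  [22] S(S(S(mul(S(add(add(SSZ, Z), mul(Z, add(SSSZ, Z)))), SZ))))
  [23] S(S(S(add(SZ, mul(add(add(SSZ, Z), mul(Z, add(SSSZ, Z))), SZ)))))
  [24] S(S(S(S(add(Z, mul(add(add(SSZ, Z), mul(Z, add(SSSZ, Z))), SZ))))))
  [25] S(S(S(S(mul(add(add(SSZ, Z), mul(Z, add(SSSZ, Z))), SZ)))))
  [26] S(S(S(S(mul(add(S(add(SZ, Z)), mul(Z, add(SSSZ, Z))), SZ)))))
  [27] S(S(S(S(mul(S(add(add(SZ, Z), mul(Z, add(SSSZ, Z)))), SZ)))))

Answer: NO — after 27 steps the term is S(S(S(S(mul(S(add(add(SZ, Z), mul(Z, add(SSSZ, Z)))), SZ))))), not yet normal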